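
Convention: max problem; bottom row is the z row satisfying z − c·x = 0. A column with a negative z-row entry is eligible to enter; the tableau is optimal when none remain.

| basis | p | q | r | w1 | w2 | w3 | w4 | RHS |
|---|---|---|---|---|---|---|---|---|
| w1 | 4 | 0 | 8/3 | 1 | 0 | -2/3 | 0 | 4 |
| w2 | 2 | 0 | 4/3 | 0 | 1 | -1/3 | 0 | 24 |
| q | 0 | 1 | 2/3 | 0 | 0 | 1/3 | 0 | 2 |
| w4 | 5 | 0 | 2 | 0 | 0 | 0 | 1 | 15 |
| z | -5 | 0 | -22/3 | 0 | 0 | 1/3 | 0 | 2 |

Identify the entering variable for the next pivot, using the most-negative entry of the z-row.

Negative z-row entries: p: -5, r: -22/3.
The most negative is -22/3 in column r, so r enters.

r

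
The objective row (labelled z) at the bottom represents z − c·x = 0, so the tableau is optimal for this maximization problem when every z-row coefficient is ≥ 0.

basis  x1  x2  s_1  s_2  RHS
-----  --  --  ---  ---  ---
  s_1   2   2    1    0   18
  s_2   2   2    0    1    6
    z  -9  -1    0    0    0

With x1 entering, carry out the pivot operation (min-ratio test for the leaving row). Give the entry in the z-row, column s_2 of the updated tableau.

Ratio test on column x1 — row 1: 18/2 = 9; row 2: 6/2 = 3. Minimum is 3 at row 2 (s_2 leaves); pivot element 2.
Divide row 2 by 2; eliminate column x1 from the other rows.
z-row update in column s_2: 0 − (-9)·(1/2) = 9/2.

9/2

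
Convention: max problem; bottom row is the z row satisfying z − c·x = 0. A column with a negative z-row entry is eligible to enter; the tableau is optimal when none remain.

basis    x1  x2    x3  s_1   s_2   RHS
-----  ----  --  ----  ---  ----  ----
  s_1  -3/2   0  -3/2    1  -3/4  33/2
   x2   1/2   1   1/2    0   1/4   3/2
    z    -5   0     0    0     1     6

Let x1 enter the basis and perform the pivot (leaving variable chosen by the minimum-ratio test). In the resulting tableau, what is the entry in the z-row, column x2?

Ratio test on column x1 — row 1: entry -3/2 ≤ 0; row 2: (3/2)/(1/2) = 3. Minimum is 3 at row 2 (x2 leaves); pivot element 1/2.
Divide row 2 by 1/2; eliminate column x1 from the other rows.
z-row update in column x2: 0 − (-5)·2 = 10.

10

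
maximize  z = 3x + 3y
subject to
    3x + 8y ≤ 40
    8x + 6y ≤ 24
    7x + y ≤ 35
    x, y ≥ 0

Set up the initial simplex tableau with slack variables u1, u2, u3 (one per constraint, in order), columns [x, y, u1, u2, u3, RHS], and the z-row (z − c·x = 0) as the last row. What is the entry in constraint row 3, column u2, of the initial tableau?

0

Slack u2 belongs to constraint 2; its column is the unit vector e_2, so the entry in row 3 is 0.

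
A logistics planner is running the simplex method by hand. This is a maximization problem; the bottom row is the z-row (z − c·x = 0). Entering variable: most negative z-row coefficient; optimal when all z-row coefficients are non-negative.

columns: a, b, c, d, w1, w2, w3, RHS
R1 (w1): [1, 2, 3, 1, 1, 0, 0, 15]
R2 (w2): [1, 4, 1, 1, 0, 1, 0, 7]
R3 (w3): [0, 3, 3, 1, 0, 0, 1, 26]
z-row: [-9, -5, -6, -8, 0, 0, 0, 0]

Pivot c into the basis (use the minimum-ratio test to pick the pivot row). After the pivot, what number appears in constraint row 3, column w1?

Ratio test on column c — row 1: 15/3 = 5; row 2: 7/1 = 7; row 3: 26/3 = 26/3. Minimum is 5 at row 1 (w1 leaves); pivot element 3.
Divide row 1 by 3; eliminate column c from the other rows.
Row 3 update in column w1: 0 − 3·(1/3) = -1.

-1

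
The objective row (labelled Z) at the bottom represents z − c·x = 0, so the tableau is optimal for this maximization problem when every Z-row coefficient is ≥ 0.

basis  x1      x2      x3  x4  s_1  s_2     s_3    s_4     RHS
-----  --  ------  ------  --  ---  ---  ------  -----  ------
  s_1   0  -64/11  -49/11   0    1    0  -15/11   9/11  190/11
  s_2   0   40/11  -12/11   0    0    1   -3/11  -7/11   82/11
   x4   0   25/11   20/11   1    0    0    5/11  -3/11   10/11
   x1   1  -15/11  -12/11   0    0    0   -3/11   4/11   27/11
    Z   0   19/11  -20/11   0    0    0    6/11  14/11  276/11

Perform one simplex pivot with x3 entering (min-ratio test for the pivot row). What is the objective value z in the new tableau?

Ratio test on column x3 — row 1: entry -49/11 ≤ 0; row 2: entry -12/11 ≤ 0; row 3: (10/11)/(20/11) = 1/2; row 4: entry -12/11 ≤ 0. Minimum is 1/2 at row 3 (x4 leaves); pivot element 20/11.
Pivot on row 3; the Z-row RHS becomes 276/11 − (-20/11)·(1/2) = 26.

26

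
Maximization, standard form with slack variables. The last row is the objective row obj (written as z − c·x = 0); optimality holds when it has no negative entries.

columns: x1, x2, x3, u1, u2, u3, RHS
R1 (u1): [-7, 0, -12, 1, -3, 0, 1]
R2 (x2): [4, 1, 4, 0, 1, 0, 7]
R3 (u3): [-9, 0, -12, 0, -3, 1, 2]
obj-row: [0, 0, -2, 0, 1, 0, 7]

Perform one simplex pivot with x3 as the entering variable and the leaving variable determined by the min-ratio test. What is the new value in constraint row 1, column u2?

Ratio test on column x3 — row 1: entry -12 ≤ 0; row 2: 7/4 = 7/4; row 3: entry -12 ≤ 0. Minimum is 7/4 at row 2 (x2 leaves); pivot element 4.
Divide row 2 by 4; eliminate column x3 from the other rows.
Row 1 update in column u2: -3 − (-12)·(1/4) = 0.

0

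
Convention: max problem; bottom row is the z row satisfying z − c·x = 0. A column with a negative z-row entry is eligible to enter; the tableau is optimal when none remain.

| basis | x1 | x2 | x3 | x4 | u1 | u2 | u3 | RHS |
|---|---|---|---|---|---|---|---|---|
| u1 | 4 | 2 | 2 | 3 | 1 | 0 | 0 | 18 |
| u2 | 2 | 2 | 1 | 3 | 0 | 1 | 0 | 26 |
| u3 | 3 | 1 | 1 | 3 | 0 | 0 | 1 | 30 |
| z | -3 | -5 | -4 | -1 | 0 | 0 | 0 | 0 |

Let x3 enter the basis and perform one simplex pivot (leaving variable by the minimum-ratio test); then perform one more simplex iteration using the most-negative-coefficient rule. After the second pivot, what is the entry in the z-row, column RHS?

45

Ratio test on column x3 — row 1: 18/2 = 9; row 2: 26/1 = 26; row 3: 30/1 = 30. Minimum is 9 at row 1 (u1 leaves); pivot element 2.
Divide row 1 by 2; eliminate column x3 from the other rows.
Second iteration: most negative z-row entry is -1 in column x2, so x2 enters.
Ratio test on column x2 — row 1: 9/1 = 9; row 2: 17/1 = 17; row 3: entry 0 ≤ 0. Minimum is 9 at row 1 (x3 leaves); pivot element 1.
Divide row 1 by 1; eliminate column x2 from the other rows.
After both pivots, the entry at the z-row, column RHS is 45.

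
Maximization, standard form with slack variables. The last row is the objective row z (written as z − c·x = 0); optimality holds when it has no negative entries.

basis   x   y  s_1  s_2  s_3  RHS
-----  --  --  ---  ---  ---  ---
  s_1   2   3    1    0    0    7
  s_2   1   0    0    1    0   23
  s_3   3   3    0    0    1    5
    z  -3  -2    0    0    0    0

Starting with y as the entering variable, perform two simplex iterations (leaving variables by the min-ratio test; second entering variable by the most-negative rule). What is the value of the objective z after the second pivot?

5

Ratio test on column y — row 1: 7/3 = 7/3; row 2: entry 0 ≤ 0; row 3: 5/3 = 5/3. Minimum is 5/3 at row 3 (s_3 leaves); pivot element 3.
Pivot on row 3; the z-row RHS becomes 0 − (-2)·(5/3) = 10/3.
Next entering variable (most negative z-row entry -1): x.
Ratio test on column x — row 1: entry -1 ≤ 0; row 2: 23/1 = 23; row 3: (5/3)/1 = 5/3. Minimum is 5/3 at row 3 (y leaves); pivot element 1.
After the second pivot the z-row RHS is 10/3 − (-1)·(5/3) = 5.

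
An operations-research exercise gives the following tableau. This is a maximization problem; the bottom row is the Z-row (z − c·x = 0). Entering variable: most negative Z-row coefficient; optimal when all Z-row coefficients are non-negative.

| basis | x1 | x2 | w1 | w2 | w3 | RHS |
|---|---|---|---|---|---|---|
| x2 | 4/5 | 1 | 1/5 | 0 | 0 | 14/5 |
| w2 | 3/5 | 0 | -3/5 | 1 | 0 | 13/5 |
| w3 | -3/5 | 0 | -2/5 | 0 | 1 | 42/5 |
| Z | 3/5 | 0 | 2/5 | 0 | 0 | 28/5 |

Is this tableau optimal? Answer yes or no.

Every Z-row coefficient is ≥ 0, so the tableau is optimal.

yes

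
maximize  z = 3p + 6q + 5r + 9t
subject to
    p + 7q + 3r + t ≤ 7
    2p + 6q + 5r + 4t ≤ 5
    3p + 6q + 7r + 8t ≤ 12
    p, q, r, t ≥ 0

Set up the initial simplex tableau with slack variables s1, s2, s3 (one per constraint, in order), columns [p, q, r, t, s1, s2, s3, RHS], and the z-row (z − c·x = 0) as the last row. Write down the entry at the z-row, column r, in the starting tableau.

-5

The z-row carries the negated objective coefficients: the r entry is -5.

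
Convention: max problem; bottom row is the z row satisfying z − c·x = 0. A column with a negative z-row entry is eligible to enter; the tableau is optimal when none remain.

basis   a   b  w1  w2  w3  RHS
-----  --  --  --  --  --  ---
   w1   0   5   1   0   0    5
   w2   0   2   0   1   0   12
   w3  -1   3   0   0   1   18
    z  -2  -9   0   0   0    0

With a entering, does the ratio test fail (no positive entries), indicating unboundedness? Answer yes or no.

yes

Every constraint-row entry in column a is ≤ 0, so increasing a is unbounded.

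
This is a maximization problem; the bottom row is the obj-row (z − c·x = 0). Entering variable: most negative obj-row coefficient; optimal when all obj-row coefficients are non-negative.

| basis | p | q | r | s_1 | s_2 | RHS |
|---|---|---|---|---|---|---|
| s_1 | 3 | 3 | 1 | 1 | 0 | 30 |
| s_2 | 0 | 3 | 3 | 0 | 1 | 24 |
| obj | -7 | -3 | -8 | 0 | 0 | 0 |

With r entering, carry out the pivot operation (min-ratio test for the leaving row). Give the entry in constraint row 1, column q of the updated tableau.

Ratio test on column r — row 1: 30/1 = 30; row 2: 24/3 = 8. Minimum is 8 at row 2 (s_2 leaves); pivot element 3.
Divide row 2 by 3; eliminate column r from the other rows.
Row 1 update in column q: 3 − 1·1 = 2.

2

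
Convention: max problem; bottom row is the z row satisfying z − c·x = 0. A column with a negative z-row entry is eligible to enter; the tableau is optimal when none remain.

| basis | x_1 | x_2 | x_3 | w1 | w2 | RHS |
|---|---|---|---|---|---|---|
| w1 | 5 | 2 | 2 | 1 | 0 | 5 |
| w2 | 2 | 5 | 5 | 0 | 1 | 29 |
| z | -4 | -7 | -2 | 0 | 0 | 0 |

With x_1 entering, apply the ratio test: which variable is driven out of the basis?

w1

Column x_1 entries and ratios — w1: 5/5 = 1; w2: 29/2 = 29/2.
Smallest ratio is 1 in the row of w1, so w1 leaves.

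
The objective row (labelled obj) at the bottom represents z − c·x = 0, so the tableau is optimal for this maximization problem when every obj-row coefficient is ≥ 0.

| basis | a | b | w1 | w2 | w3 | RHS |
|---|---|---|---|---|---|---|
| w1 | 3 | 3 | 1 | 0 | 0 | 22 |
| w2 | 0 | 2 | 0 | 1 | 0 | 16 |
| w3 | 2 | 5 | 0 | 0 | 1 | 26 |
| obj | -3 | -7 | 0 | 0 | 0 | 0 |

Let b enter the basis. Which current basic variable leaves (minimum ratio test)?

Column b entries and ratios — w1: 22/3 = 22/3; w2: 16/2 = 8; w3: 26/5 = 26/5.
Smallest ratio is 26/5 in the row of w3, so w3 leaves.

w3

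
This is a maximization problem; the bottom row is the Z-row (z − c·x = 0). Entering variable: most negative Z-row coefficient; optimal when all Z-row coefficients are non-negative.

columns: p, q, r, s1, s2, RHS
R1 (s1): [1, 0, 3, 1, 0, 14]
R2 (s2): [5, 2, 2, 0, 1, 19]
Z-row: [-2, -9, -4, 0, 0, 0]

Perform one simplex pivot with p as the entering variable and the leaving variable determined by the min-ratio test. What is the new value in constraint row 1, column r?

Ratio test on column p — row 1: 14/1 = 14; row 2: 19/5 = 19/5. Minimum is 19/5 at row 2 (s2 leaves); pivot element 5.
Divide row 2 by 5; eliminate column p from the other rows.
Row 1 update in column r: 3 − 1·(2/5) = 13/5.

13/5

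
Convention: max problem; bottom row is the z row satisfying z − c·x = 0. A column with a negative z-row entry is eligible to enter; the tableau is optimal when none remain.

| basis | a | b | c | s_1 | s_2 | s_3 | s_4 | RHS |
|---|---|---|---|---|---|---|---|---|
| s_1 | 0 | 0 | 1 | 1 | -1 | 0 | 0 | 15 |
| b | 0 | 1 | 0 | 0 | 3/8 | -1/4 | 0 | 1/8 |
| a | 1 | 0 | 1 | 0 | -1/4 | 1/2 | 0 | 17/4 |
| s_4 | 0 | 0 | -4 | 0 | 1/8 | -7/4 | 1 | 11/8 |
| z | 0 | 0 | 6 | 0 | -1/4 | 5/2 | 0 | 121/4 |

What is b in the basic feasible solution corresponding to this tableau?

b is basic (row 2); its value is the RHS of that row, 1/8.

1/8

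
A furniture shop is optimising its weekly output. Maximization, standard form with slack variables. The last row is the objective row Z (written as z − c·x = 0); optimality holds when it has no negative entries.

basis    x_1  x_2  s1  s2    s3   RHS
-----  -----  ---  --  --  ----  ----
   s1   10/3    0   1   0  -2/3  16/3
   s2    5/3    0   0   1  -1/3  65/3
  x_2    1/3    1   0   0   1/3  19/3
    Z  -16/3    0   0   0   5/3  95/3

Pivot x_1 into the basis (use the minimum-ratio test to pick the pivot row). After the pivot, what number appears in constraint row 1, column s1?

Ratio test on column x_1 — row 1: (16/3)/(10/3) = 8/5; row 2: (65/3)/(5/3) = 13; row 3: (19/3)/(1/3) = 19. Minimum is 8/5 at row 1 (s1 leaves); pivot element 10/3.
Divide row 1 by 10/3; eliminate column x_1 from the other rows.
In the new row 1, the s1 entry is the old entry divided by the pivot: 1/(10/3) = 3/10.

3/10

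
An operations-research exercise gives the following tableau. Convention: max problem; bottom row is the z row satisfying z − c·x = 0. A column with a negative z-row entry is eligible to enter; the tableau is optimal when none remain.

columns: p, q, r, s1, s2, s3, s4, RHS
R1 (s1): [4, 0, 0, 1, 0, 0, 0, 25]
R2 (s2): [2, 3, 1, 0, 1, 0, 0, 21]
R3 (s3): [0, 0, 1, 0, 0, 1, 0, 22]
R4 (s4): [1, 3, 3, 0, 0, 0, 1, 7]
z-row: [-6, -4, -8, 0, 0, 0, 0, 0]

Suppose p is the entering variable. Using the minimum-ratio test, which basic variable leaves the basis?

s1

Column p entries and ratios — s1: 25/4 = 25/4; s2: 21/2 = 21/2; s3: 0 ≤ 0, skip; s4: 7/1 = 7.
Smallest ratio is 25/4 in the row of s1, so s1 leaves.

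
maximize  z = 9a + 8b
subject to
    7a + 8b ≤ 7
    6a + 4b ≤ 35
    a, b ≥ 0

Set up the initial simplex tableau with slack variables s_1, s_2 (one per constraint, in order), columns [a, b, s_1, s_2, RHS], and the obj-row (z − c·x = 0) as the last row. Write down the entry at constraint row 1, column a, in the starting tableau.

Constraint 1 has coefficient 7 on a.

7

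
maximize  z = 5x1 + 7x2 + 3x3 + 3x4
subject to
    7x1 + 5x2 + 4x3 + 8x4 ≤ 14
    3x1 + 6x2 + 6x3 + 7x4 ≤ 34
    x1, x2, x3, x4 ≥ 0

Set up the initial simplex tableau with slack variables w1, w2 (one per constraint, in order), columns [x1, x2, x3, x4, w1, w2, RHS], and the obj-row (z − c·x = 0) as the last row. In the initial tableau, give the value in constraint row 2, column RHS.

The RHS of constraint 2 is b_2 = 34.

34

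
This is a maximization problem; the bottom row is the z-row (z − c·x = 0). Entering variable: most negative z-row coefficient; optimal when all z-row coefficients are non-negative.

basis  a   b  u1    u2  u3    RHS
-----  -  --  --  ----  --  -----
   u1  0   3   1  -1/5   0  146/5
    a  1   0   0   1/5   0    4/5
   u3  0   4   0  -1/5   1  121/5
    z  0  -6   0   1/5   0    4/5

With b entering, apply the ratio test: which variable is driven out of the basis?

u3

Column b entries and ratios — u1: (146/5)/3 = 146/15; a: 0 ≤ 0, skip; u3: (121/5)/4 = 121/20.
Smallest ratio is 121/20 in the row of u3, so u3 leaves.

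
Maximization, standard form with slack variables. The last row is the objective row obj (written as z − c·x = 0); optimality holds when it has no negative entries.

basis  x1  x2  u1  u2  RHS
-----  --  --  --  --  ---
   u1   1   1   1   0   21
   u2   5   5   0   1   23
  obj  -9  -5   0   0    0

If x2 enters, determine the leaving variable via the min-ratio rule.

u2

Column x2 entries and ratios — u1: 21/1 = 21; u2: 23/5 = 23/5.
Smallest ratio is 23/5 in the row of u2, so u2 leaves.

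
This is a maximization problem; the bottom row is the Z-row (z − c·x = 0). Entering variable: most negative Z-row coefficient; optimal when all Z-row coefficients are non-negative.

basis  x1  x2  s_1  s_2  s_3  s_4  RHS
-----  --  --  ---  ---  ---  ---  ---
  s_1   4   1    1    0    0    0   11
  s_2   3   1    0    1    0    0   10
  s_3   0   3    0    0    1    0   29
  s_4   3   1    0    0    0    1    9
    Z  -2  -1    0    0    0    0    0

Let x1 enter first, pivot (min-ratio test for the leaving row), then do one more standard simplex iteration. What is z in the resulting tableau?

7

Ratio test on column x1 — row 1: 11/4 = 11/4; row 2: 10/3 = 10/3; row 3: entry 0 ≤ 0; row 4: 9/3 = 3. Minimum is 11/4 at row 1 (s_1 leaves); pivot element 4.
Pivot on row 1; the Z-row RHS becomes 0 − (-2)·(11/4) = 11/2.
Next entering variable (most negative Z-row entry -1/2): x2.
Ratio test on column x2 — row 1: (11/4)/(1/4) = 11; row 2: (7/4)/(1/4) = 7; row 3: 29/3 = 29/3; row 4: (3/4)/(1/4) = 3. Minimum is 3 at row 4 (s_4 leaves); pivot element 1/4.
After the second pivot the Z-row RHS is 11/2 − (-1/2)·3 = 7.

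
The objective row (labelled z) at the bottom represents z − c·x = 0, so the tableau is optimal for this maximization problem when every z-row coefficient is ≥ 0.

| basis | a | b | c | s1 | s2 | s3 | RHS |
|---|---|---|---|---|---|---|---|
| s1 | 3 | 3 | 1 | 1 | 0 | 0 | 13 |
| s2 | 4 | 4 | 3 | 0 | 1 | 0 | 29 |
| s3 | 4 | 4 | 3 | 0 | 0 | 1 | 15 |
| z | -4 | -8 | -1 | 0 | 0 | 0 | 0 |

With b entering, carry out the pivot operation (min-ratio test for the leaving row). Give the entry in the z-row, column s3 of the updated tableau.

Ratio test on column b — row 1: 13/3 = 13/3; row 2: 29/4 = 29/4; row 3: 15/4 = 15/4. Minimum is 15/4 at row 3 (s3 leaves); pivot element 4.
Divide row 3 by 4; eliminate column b from the other rows.
z-row update in column s3: 0 − (-8)·(1/4) = 2.

2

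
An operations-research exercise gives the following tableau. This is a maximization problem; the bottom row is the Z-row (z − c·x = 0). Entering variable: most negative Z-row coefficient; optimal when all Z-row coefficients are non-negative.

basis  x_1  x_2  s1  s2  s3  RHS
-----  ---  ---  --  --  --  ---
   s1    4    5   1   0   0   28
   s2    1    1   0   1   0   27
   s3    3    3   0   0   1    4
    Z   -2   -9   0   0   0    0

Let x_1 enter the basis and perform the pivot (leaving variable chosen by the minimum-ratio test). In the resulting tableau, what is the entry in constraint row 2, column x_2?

Ratio test on column x_1 — row 1: 28/4 = 7; row 2: 27/1 = 27; row 3: 4/3 = 4/3. Minimum is 4/3 at row 3 (s3 leaves); pivot element 3.
Divide row 3 by 3; eliminate column x_1 from the other rows.
Row 2 update in column x_2: 1 − 1·1 = 0.

0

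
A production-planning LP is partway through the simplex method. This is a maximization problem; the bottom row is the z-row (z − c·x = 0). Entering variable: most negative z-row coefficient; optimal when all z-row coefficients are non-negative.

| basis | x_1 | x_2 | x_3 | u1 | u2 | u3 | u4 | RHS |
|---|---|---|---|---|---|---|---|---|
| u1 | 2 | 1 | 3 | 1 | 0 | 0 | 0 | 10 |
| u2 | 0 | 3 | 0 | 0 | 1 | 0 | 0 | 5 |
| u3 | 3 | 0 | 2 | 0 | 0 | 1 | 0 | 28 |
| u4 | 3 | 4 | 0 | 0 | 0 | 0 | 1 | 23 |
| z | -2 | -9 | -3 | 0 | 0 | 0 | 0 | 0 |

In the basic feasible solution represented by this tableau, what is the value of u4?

23

u4 is basic (row 4); its value is the RHS of that row, 23.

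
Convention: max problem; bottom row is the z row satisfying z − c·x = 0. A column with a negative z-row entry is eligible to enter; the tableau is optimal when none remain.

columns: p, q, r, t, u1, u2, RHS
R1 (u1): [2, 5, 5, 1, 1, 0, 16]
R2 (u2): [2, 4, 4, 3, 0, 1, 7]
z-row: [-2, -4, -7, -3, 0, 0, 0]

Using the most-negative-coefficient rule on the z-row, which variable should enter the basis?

r

Negative z-row entries: p: -2, q: -4, r: -7, t: -3.
The most negative is -7 in column r, so r enters.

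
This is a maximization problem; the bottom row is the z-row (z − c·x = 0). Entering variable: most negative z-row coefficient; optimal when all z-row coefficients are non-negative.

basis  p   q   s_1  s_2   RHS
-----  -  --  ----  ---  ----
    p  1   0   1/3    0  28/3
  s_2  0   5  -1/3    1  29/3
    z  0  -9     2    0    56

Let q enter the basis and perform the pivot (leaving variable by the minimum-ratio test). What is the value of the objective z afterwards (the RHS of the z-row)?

Ratio test on column q — row 1: entry 0 ≤ 0; row 2: (29/3)/5 = 29/15. Minimum is 29/15 at row 2 (s_2 leaves); pivot element 5.
Pivot on row 2; the z-row RHS becomes 56 − (-9)·(29/15) = 367/5.

367/5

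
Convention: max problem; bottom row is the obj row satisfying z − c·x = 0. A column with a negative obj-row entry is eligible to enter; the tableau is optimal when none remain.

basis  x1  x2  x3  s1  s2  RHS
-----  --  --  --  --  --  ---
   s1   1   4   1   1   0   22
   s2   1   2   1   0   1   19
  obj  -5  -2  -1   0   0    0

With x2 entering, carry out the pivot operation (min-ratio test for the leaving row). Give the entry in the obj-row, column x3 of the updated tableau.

-1/2

Ratio test on column x2 — row 1: 22/4 = 11/2; row 2: 19/2 = 19/2. Minimum is 11/2 at row 1 (s1 leaves); pivot element 4.
Divide row 1 by 4; eliminate column x2 from the other rows.
obj-row update in column x3: -1 − (-2)·(1/4) = -1/2.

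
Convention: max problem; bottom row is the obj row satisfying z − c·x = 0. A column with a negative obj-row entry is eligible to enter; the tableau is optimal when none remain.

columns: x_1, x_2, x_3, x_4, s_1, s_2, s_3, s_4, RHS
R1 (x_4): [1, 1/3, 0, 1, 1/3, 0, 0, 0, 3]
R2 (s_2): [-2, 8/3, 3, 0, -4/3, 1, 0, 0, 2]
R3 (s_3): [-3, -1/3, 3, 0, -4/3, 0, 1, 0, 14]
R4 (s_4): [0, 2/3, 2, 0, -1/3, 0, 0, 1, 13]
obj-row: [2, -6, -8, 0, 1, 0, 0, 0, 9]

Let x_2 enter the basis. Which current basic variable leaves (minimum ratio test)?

s_2

Column x_2 entries and ratios — x_4: 3/(1/3) = 9; s_2: 2/(8/3) = 3/4; s_3: -1/3 ≤ 0, skip; s_4: 13/(2/3) = 39/2.
Smallest ratio is 3/4 in the row of s_2, so s_2 leaves.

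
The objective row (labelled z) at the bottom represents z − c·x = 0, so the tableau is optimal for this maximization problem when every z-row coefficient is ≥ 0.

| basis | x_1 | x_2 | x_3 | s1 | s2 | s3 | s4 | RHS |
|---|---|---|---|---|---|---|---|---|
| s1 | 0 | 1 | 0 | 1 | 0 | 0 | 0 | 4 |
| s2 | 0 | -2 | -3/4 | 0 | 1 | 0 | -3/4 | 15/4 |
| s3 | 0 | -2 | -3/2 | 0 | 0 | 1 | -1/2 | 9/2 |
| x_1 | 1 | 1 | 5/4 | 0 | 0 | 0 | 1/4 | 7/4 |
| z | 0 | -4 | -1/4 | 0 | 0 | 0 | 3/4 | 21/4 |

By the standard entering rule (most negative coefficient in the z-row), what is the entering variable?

Negative z-row entries: x_2: -4, x_3: -1/4.
The most negative is -4 in column x_2, so x_2 enters.

x_2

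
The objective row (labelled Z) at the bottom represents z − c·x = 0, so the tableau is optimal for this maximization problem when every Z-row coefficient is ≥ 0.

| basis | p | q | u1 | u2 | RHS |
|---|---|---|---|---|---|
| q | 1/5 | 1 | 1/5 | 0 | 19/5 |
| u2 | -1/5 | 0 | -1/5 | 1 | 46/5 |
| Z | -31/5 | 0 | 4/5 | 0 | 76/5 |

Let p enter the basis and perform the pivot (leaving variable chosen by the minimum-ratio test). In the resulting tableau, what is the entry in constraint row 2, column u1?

Ratio test on column p — row 1: (19/5)/(1/5) = 19; row 2: entry -1/5 ≤ 0. Minimum is 19 at row 1 (q leaves); pivot element 1/5.
Divide row 1 by 1/5; eliminate column p from the other rows.
Row 2 update in column u1: -1/5 − (-1/5)·1 = 0.

0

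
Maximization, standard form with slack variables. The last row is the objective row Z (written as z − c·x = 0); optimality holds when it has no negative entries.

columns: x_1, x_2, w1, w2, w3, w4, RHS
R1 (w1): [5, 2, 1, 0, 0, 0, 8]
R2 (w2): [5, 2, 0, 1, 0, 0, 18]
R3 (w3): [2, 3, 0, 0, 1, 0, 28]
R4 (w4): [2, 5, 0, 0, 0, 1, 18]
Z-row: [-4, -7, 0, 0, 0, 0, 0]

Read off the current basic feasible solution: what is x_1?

x_1 is not in the basis, so in the current basic feasible solution x_1 = 0.

0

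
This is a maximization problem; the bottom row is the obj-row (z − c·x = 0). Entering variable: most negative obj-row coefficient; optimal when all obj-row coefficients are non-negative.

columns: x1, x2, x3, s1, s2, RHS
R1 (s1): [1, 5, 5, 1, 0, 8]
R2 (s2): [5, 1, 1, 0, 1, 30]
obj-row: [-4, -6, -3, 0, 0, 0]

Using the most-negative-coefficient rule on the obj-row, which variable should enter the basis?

Negative obj-row entries: x1: -4, x2: -6, x3: -3.
The most negative is -6 in column x2, so x2 enters.

x2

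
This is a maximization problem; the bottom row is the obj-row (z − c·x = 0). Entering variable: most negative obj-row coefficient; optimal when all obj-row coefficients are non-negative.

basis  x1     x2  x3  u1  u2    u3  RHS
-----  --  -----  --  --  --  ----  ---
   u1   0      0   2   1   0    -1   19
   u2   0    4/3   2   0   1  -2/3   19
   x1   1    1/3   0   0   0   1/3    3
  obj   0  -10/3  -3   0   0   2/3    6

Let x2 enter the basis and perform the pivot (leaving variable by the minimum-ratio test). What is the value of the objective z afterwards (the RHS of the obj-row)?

Ratio test on column x2 — row 1: entry 0 ≤ 0; row 2: 19/(4/3) = 57/4; row 3: 3/(1/3) = 9. Minimum is 9 at row 3 (x1 leaves); pivot element 1/3.
Pivot on row 3; the obj-row RHS becomes 6 − (-10/3)·9 = 36.

36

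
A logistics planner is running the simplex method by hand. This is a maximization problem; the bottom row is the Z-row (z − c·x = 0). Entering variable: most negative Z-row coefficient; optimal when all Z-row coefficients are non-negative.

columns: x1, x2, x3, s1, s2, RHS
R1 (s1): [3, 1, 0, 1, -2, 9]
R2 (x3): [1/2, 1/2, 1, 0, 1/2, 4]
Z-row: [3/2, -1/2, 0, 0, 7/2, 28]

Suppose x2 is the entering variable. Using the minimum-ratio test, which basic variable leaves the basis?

x3

Column x2 entries and ratios — s1: 9/1 = 9; x3: 4/(1/2) = 8.
Smallest ratio is 8 in the row of x3, so x3 leaves.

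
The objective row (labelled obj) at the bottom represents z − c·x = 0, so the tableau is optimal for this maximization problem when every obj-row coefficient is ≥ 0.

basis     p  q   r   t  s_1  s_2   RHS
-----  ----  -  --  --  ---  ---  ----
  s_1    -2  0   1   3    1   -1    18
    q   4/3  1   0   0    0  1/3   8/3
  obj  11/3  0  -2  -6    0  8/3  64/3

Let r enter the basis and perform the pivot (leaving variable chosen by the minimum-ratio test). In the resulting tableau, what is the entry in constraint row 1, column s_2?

-1

Ratio test on column r — row 1: 18/1 = 18; row 2: entry 0 ≤ 0. Minimum is 18 at row 1 (s_1 leaves); pivot element 1.
Divide row 1 by 1; eliminate column r from the other rows.
In the new row 1, the s_2 entry is the old entry divided by the pivot: (-1)/1 = -1.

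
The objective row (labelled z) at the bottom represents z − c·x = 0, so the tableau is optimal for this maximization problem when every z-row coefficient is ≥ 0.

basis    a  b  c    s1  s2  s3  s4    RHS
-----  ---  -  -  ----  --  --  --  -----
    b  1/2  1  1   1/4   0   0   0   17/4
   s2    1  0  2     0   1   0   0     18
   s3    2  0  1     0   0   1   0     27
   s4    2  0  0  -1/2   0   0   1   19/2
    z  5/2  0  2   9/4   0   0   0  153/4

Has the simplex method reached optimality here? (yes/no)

yes

Every z-row coefficient is ≥ 0, so the tableau is optimal.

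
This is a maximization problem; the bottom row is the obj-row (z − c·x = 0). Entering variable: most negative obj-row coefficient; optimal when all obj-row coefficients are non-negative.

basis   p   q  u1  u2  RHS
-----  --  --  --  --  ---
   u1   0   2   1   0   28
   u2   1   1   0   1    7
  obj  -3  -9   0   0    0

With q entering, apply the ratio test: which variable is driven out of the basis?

u2

Column q entries and ratios — u1: 28/2 = 14; u2: 7/1 = 7.
Smallest ratio is 7 in the row of u2, so u2 leaves.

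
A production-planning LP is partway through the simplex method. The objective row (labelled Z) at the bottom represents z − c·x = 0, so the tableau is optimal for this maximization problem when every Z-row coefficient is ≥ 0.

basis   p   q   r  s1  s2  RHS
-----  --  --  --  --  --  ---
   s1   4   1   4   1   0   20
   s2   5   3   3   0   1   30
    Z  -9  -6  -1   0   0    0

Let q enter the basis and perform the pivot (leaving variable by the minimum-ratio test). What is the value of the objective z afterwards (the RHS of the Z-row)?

60

Ratio test on column q — row 1: 20/1 = 20; row 2: 30/3 = 10. Minimum is 10 at row 2 (s2 leaves); pivot element 3.
Pivot on row 2; the Z-row RHS becomes 0 − (-6)·10 = 60.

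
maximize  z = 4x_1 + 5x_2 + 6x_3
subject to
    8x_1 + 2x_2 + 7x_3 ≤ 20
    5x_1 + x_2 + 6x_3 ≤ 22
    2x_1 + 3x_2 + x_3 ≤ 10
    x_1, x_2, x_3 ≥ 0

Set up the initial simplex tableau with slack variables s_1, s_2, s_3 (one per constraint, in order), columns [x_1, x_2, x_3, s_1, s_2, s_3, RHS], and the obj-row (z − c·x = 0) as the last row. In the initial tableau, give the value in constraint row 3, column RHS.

The RHS of constraint 3 is b_3 = 10.

10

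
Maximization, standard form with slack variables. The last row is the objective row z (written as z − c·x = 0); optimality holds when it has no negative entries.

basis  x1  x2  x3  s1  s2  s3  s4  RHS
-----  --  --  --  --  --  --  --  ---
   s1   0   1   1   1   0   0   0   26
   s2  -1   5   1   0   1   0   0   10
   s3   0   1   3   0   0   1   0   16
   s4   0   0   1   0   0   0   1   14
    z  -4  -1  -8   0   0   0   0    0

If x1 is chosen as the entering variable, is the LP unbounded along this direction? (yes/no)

yes

Every constraint-row entry in column x1 is ≤ 0, so increasing x1 is unbounded.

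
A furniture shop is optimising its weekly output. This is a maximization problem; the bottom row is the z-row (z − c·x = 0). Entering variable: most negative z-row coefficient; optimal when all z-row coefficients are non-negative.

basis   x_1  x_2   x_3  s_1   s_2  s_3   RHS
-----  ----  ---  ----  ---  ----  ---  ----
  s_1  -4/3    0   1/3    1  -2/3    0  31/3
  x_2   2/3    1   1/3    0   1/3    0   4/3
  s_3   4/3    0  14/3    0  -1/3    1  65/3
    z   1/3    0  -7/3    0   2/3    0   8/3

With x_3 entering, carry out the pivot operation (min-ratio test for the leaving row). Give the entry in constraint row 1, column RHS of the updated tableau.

9

Ratio test on column x_3 — row 1: (31/3)/(1/3) = 31; row 2: (4/3)/(1/3) = 4; row 3: (65/3)/(14/3) = 65/14. Minimum is 4 at row 2 (x_2 leaves); pivot element 1/3.
Divide row 2 by 1/3; eliminate column x_3 from the other rows.
Row 1 update in column RHS: 31/3 − (1/3)·4 = 9.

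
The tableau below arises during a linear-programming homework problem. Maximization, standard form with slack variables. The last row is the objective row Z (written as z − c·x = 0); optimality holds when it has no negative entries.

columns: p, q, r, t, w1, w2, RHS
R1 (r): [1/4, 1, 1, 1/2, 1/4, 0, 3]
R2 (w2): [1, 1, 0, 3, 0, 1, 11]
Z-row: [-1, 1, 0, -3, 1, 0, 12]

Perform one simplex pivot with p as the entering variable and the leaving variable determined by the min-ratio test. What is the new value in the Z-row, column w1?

Ratio test on column p — row 1: 3/(1/4) = 12; row 2: 11/1 = 11. Minimum is 11 at row 2 (w2 leaves); pivot element 1.
Divide row 2 by 1; eliminate column p from the other rows.
Z-row update in column w1: 1 − (-1)·0 = 1.

1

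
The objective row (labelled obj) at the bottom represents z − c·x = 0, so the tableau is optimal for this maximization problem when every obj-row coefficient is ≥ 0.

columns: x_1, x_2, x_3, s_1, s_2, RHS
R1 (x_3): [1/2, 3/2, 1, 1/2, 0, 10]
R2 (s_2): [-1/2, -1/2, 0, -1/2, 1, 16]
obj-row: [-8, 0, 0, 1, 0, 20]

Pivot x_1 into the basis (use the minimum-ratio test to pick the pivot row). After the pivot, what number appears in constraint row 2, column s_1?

0

Ratio test on column x_1 — row 1: 10/(1/2) = 20; row 2: entry -1/2 ≤ 0. Minimum is 20 at row 1 (x_3 leaves); pivot element 1/2.
Divide row 1 by 1/2; eliminate column x_1 from the other rows.
Row 2 update in column s_1: -1/2 − (-1/2)·1 = 0.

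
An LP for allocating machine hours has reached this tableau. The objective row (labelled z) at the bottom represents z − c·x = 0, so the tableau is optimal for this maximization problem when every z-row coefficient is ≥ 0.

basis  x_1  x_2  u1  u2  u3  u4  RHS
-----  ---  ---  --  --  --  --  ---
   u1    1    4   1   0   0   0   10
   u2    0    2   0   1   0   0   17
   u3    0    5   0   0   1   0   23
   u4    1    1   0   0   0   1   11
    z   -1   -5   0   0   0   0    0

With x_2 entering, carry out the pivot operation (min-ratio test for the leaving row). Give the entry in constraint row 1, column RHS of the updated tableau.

5/2

Ratio test on column x_2 — row 1: 10/4 = 5/2; row 2: 17/2 = 17/2; row 3: 23/5 = 23/5; row 4: 11/1 = 11. Minimum is 5/2 at row 1 (u1 leaves); pivot element 4.
Divide row 1 by 4; eliminate column x_2 from the other rows.
In the new row 1, the RHS entry is the old entry divided by the pivot: 10/4 = 5/2.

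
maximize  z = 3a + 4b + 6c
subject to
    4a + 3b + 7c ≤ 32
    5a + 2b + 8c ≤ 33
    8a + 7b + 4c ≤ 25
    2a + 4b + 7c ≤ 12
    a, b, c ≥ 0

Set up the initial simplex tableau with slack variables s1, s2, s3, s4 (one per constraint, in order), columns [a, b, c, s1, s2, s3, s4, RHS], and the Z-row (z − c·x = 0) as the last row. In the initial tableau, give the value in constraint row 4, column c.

Constraint 4 has coefficient 7 on c.

7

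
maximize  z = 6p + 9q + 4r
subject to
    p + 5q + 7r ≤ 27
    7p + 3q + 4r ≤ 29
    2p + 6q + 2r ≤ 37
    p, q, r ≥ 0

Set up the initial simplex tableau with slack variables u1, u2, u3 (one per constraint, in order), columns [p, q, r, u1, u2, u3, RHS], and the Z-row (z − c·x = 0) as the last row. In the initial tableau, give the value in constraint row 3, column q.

6

Constraint 3 has coefficient 6 on q.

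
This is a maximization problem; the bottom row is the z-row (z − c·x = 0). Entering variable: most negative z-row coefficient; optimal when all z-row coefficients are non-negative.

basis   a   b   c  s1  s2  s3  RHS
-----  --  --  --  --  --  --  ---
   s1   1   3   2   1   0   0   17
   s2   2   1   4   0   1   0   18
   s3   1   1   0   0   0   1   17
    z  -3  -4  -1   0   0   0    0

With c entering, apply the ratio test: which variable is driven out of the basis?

s2

Column c entries and ratios — s1: 17/2 = 17/2; s2: 18/4 = 9/2; s3: 0 ≤ 0, skip.
Smallest ratio is 9/2 in the row of s2, so s2 leaves.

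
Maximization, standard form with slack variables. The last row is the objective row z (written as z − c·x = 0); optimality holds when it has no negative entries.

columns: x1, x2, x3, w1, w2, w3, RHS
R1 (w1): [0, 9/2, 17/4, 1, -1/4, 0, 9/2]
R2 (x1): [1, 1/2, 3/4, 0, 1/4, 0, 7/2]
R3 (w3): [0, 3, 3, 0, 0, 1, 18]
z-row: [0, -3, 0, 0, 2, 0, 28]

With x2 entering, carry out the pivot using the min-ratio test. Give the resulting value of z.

31

Ratio test on column x2 — row 1: (9/2)/(9/2) = 1; row 2: (7/2)/(1/2) = 7; row 3: 18/3 = 6. Minimum is 1 at row 1 (w1 leaves); pivot element 9/2.
Pivot on row 1; the z-row RHS becomes 28 − (-3)·1 = 31.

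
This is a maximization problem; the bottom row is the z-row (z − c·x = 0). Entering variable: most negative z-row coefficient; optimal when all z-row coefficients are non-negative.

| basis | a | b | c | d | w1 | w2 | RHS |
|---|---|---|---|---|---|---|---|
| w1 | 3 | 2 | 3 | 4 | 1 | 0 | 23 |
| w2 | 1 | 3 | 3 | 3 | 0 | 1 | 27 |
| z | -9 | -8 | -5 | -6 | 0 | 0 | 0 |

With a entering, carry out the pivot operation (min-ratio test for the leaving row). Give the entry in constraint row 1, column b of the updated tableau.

Ratio test on column a — row 1: 23/3 = 23/3; row 2: 27/1 = 27. Minimum is 23/3 at row 1 (w1 leaves); pivot element 3.
Divide row 1 by 3; eliminate column a from the other rows.
In the new row 1, the b entry is the old entry divided by the pivot: 2/3 = 2/3.

2/3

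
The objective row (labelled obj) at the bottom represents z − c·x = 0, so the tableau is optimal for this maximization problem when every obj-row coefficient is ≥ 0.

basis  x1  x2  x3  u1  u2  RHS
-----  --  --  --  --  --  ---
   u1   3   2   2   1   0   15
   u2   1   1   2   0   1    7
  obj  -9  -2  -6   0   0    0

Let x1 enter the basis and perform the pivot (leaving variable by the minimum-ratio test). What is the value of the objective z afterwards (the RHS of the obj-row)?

Ratio test on column x1 — row 1: 15/3 = 5; row 2: 7/1 = 7. Minimum is 5 at row 1 (u1 leaves); pivot element 3.
Pivot on row 1; the obj-row RHS becomes 0 − (-9)·5 = 45.

45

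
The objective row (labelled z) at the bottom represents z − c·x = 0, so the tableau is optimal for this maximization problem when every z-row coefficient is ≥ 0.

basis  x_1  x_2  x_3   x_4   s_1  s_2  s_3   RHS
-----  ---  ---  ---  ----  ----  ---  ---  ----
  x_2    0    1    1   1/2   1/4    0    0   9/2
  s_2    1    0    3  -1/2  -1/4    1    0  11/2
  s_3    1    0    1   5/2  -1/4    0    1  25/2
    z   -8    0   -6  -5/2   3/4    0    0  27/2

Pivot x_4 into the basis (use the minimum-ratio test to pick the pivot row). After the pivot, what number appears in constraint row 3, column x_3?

2/5

Ratio test on column x_4 — row 1: (9/2)/(1/2) = 9; row 2: entry -1/2 ≤ 0; row 3: (25/2)/(5/2) = 5. Minimum is 5 at row 3 (s_3 leaves); pivot element 5/2.
Divide row 3 by 5/2; eliminate column x_4 from the other rows.
In the new row 3, the x_3 entry is the old entry divided by the pivot: 1/(5/2) = 2/5.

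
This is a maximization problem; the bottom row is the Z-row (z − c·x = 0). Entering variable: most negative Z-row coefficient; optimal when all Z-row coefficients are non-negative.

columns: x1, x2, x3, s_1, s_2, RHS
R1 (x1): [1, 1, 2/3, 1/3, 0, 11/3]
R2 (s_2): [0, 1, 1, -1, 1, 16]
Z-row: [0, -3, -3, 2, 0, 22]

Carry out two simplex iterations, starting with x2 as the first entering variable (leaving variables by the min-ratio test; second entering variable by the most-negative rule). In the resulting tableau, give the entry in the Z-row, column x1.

Ratio test on column x2 — row 1: (11/3)/1 = 11/3; row 2: 16/1 = 16. Minimum is 11/3 at row 1 (x1 leaves); pivot element 1.
Divide row 1 by 1; eliminate column x2 from the other rows.
Second iteration: most negative Z-row entry is -1 in column x3, so x3 enters.
Ratio test on column x3 — row 1: (11/3)/(2/3) = 11/2; row 2: (37/3)/(1/3) = 37. Minimum is 11/2 at row 1 (x2 leaves); pivot element 2/3.
Divide row 1 by 2/3; eliminate column x3 from the other rows.
After both pivots, the entry at the Z-row, column x1 is 9/2.

9/2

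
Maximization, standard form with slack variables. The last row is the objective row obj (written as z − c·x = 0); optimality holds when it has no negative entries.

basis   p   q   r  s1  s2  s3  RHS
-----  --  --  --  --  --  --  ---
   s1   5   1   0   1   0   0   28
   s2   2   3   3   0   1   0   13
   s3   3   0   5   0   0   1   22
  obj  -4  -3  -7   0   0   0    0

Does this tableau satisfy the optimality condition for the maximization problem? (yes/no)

no

The obj-row has a negative entry -7 in column r, so it is not optimal.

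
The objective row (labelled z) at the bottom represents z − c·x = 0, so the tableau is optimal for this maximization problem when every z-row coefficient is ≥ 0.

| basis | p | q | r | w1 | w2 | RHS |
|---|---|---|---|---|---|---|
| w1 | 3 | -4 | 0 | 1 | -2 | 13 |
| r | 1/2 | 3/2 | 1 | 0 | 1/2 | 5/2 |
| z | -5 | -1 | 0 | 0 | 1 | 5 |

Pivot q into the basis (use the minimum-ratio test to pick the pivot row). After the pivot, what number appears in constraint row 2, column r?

2/3

Ratio test on column q — row 1: entry -4 ≤ 0; row 2: (5/2)/(3/2) = 5/3. Minimum is 5/3 at row 2 (r leaves); pivot element 3/2.
Divide row 2 by 3/2; eliminate column q from the other rows.
In the new row 2, the r entry is the old entry divided by the pivot: 1/(3/2) = 2/3.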